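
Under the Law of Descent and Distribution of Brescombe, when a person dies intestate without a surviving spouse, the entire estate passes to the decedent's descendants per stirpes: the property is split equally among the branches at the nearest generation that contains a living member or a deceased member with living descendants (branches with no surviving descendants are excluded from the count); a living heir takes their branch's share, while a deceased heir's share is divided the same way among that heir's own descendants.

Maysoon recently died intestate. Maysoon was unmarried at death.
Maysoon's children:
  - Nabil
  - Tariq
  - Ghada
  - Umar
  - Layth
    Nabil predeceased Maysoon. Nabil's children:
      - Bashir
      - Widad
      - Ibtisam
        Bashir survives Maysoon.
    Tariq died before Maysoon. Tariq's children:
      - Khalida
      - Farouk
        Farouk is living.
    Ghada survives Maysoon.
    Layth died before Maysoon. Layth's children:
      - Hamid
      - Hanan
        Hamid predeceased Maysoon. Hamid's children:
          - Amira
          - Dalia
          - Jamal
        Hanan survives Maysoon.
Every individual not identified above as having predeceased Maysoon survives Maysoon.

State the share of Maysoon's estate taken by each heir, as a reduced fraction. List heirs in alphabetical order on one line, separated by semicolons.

Amira 1/30; Bashir 1/15; Dalia 1/30; Farouk 1/10; Ghada 1/5; Hanan 1/10; Ibtisam 1/15; Jamal 1/30; Khalida 1/10; Umar 1/5; Widad 1/15

There is no surviving spouse, so the entire estate passes to Maysoon's descendants per stirpes.
The estate is divided into 5 equal shares of 1/5 among Nabil, Tariq, Ghada, Umar, Layth.
Nabil predeceased; the 1/5 allotted to Nabil's branch passes to Nabil's issue by representation.
The 1/5 is divided into 3 equal shares of 1/15 among Bashir, Widad, Ibtisam.
Bashir is living and takes 1/15.
Widad is living and takes 1/15.
Ibtisam is living and takes 1/15.
Tariq predeceased; the 1/5 allotted to Tariq's branch passes to Tariq's issue by representation.
The 1/5 is divided into 2 equal shares of 1/10 among Khalida, Farouk.
Khalida is living and takes 1/10.
Farouk is living and takes 1/10.
Ghada is living and takes 1/5.
Umar is living and takes 1/5.
Layth predeceased; the 1/5 allotted to Layth's branch passes to Layth's issue by representation.
The 1/5 is divided into 2 equal shares of 1/10 among Hamid, Hanan.
Hamid predeceased; the 1/10 allotted to Hamid's branch passes to Hamid's issue by representation.
The 1/10 is divided into 3 equal shares of 1/30 among Amira, Dalia, Jamal.
Amira is living and takes 1/30.
Dalia is living and takes 1/30.
Jamal is living and takes 1/30.
Hanan is living and takes 1/10.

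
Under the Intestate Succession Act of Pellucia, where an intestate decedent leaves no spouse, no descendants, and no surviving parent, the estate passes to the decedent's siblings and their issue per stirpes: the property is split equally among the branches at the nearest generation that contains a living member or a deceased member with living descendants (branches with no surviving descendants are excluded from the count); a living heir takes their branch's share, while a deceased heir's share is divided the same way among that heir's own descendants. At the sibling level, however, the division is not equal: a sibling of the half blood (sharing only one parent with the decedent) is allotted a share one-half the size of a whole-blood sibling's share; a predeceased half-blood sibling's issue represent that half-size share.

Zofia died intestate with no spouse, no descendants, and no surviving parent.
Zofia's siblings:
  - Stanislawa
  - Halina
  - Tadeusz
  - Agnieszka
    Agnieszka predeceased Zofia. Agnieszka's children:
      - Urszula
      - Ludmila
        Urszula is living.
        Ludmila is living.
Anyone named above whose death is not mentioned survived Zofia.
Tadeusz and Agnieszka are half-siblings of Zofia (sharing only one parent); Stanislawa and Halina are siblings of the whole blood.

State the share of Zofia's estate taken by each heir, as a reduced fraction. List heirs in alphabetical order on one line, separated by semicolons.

Halina 1/3; Ludmila 1/12; Stanislawa 1/3; Tadeusz 1/6; Urszula 1/12

No spouse, descendants, or parent survives, so the estate passes to Zofia's siblings per stirpes.
Half-blood siblings count for one-half the weight of whole-blood siblings at the initial division.
Dividing 1 in proportion to weights (total weight 3): Stanislawa (weight 1) → 1/3; Halina (weight 1) → 1/3; Tadeusz (weight 1/2) → 1/6; Agnieszka (weight 1/2) → 1/6.
Stanislawa is living and takes 1/3.
Halina is living and takes 1/3.
Tadeusz is living and takes 1/6.
Agnieszka predeceased; the 1/6 allotted to Agnieszka's branch passes to Agnieszka's issue by representation.
The 1/6 is divided into 2 equal shares of 1/12 among Urszula, Ludmila.
Urszula is living and takes 1/12.
Ludmila is living and takes 1/12.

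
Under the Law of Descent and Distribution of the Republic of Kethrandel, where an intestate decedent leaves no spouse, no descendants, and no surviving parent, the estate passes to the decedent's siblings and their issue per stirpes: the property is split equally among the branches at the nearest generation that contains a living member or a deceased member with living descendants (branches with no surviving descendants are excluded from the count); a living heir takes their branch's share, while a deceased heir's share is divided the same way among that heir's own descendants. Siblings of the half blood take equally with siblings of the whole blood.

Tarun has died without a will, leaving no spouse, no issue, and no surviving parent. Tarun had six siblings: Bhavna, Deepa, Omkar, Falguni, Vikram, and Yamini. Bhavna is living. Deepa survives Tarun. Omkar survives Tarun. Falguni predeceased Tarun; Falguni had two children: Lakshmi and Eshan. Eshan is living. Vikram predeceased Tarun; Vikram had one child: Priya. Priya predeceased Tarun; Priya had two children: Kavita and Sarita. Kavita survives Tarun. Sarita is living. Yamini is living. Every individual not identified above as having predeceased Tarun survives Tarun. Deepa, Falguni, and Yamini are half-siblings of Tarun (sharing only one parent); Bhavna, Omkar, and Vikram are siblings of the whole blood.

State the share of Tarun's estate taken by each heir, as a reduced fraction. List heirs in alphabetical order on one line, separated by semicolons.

Bhavna 1/6; Deepa 1/6; Eshan 1/12; Kavita 1/12; Lakshmi 1/12; Omkar 1/6; Sarita 1/12; Yamini 1/6

No spouse, descendants, or parent survives, so the estate passes to Tarun's siblings per stirpes.
Half-blood and whole-blood siblings take equally under the stated rule.
The estate is divided into 6 equal shares of 1/6 among Bhavna, Deepa, Omkar, Falguni, Vikram, Yamini.
Bhavna is living and takes 1/6.
Deepa is living and takes 1/6.
Omkar is living and takes 1/6.
Falguni predeceased; the 1/6 allotted to Falguni's branch passes to Falguni's issue by representation.
The 1/6 is divided into 2 equal shares of 1/12 among Lakshmi, Eshan.
Lakshmi is living and takes 1/12.
Eshan is living and takes 1/12.
Vikram predeceased; the 1/6 allotted to Vikram's branch passes to Vikram's issue by representation.
Priya's line is the sole branch at this level, so the full 1/6 passes to Priya's issue by representation.
The 1/6 is divided into 2 equal shares of 1/12 among Kavita, Sarita.
Kavita is living and takes 1/12.
Sarita is living and takes 1/12.
Yamini is living and takes 1/6.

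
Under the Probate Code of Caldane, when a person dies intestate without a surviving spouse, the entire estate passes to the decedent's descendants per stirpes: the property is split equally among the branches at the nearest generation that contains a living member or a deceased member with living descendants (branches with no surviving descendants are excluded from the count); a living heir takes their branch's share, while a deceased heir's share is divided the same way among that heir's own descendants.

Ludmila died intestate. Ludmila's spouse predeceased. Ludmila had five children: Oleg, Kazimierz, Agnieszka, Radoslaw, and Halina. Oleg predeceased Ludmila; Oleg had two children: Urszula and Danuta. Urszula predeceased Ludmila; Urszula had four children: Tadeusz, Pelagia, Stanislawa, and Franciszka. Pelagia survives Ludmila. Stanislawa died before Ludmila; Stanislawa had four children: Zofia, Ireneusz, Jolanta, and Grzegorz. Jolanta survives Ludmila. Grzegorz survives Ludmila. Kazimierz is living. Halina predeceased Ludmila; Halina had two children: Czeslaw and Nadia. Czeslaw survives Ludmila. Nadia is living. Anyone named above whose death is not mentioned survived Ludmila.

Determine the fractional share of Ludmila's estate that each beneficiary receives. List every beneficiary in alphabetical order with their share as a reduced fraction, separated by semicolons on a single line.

Agnieszka 1/5; Czeslaw 1/10; Danuta 1/10; Franciszka 1/40; Grzegorz 1/160; Ireneusz 1/160; Jolanta 1/160; Kazimierz 1/5; Nadia 1/10; Pelagia 1/40; Radoslaw 1/5; Tadeusz 1/40; Zofia 1/160

There is no surviving spouse, so the entire estate passes to Ludmila's descendants per stirpes.
The estate is divided into 5 equal shares of 1/5 among Oleg, Kazimierz, Agnieszka, Radoslaw, Halina.
Oleg predeceased; the 1/5 allotted to Oleg's branch passes to Oleg's issue by representation.
The 1/5 is divided into 2 equal shares of 1/10 among Urszula, Danuta.
Urszula predeceased; the 1/10 allotted to Urszula's branch passes to Urszula's issue by representation.
The 1/10 is divided into 4 equal shares of 1/40 among Tadeusz, Pelagia, Stanislawa, Franciszka.
Tadeusz is living and takes 1/40.
Pelagia is living and takes 1/40.
Stanislawa predeceased; the 1/40 allotted to Stanislawa's branch passes to Stanislawa's issue by representation.
The 1/40 is divided into 4 equal shares of 1/160 among Zofia, Ireneusz, Jolanta, Grzegorz.
Zofia is living and takes 1/160.
Ireneusz is living and takes 1/160.
Jolanta is living and takes 1/160.
Grzegorz is living and takes 1/160.
Franciszka is living and takes 1/40.
Danuta is living and takes 1/10.
Kazimierz is living and takes 1/5.
Agnieszka is living and takes 1/5.
Radoslaw is living and takes 1/5.
Halina predeceased; the 1/5 allotted to Halina's branch passes to Halina's issue by representation.
The 1/5 is divided into 2 equal shares of 1/10 among Czeslaw, Nadia.
Czeslaw is living and takes 1/10.
Nadia is living and takes 1/10.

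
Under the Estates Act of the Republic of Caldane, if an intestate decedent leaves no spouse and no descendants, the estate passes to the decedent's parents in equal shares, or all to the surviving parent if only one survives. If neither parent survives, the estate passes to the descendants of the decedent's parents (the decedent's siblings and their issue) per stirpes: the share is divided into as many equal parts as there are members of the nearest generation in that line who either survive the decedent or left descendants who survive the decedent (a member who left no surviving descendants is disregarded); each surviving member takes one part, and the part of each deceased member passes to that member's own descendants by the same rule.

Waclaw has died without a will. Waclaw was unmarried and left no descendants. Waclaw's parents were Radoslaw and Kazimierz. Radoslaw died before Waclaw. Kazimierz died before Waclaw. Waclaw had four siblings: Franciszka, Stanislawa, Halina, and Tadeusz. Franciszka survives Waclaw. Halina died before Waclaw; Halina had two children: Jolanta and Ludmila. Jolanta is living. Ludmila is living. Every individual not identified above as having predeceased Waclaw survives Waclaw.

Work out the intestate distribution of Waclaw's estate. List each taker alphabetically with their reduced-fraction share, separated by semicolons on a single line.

Franciszka 1/4; Jolanta 1/8; Ludmila 1/8; Stanislawa 1/4; Tadeusz 1/4

Neither parent survives and there are no descendants, so the estate passes to Waclaw's siblings and their issue per stirpes.
The estate is divided into 4 equal shares of 1/4 among Franciszka, Stanislawa, Halina, Tadeusz.
Franciszka is living and takes 1/4.
Stanislawa is living and takes 1/4.
Halina predeceased; the 1/4 allotted to Halina's branch passes to Halina's issue by representation.
The 1/4 is divided into 2 equal shares of 1/8 among Jolanta, Ludmila.
Jolanta is living and takes 1/8.
Ludmila is living and takes 1/8.
Tadeusz is living and takes 1/4.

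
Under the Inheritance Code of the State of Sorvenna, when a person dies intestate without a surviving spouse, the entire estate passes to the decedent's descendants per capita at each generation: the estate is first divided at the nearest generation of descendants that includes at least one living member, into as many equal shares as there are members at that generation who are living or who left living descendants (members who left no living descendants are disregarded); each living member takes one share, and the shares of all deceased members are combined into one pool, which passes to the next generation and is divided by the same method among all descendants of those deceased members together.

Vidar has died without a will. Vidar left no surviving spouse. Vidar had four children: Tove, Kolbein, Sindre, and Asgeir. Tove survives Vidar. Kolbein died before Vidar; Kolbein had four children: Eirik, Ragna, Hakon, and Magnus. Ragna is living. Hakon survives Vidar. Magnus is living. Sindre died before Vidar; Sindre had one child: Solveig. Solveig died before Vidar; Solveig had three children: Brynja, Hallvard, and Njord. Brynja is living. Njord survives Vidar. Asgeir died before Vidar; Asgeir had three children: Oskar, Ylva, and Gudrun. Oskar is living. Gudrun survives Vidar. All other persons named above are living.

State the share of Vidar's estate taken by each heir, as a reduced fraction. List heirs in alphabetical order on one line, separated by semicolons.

Brynja 1/32; Eirik 3/32; Gudrun 3/32; Hakon 3/32; Hallvard 1/32; Magnus 3/32; Njord 1/32; Oskar 3/32; Ragna 3/32; Tove 1/4; Ylva 3/32

There is no surviving spouse, so the entire estate passes to Vidar's descendants per capita at each generation.
At generation 1 (Tove, Kolbein, Sindre, Asgeir) there are 4 shares of (1)/4 = 1/4 each.
Living: Tove — each takes 1/4.
Deceased: Kolbein, Sindre, and Asgeir. Their combined 3/4 is pooled and carried to generation 2.
At generation 2 (Eirik, Ragna, Hakon, Magnus, Solveig, Oskar, Ylva, Gudrun) there are 8 shares of (3/4)/8 = 3/32 each.
Living: Eirik, Ragna, Hakon, Magnus, Oskar, Ylva, and Gudrun — each takes 3/32.
Deceased: Solveig. That 3/32 share is carried to generation 3.
At generation 3 (Brynja, Hallvard, Njord) there are 3 shares of (3/32)/3 = 1/32 each.
Living: Brynja, Hallvard, and Njord — each takes 1/32.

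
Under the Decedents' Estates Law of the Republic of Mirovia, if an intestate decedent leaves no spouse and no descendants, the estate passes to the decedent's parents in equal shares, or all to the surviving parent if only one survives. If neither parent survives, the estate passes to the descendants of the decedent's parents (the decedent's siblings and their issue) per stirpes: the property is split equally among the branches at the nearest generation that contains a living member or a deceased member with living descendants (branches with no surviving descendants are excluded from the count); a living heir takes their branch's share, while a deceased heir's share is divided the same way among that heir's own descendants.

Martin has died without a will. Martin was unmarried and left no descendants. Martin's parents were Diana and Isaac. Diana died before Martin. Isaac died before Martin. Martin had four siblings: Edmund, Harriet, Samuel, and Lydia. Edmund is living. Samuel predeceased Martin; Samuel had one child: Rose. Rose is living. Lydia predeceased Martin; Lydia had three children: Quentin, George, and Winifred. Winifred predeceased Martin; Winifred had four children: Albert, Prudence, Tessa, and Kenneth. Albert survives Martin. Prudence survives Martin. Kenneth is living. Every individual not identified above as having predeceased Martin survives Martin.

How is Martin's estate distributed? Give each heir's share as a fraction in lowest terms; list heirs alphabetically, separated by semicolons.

Albert 1/48; Edmund 1/4; George 1/12; Harriet 1/4; Kenneth 1/48; Prudence 1/48; Quentin 1/12; Rose 1/4; Tessa 1/48

Neither parent survives and there are no descendants, so the estate passes to Martin's siblings and their issue per stirpes.
The estate is divided into 4 equal shares of 1/4 among Edmund, Harriet, Samuel, Lydia.
Edmund is living and takes 1/4.
Harriet is living and takes 1/4.
Samuel predeceased; the 1/4 allotted to Samuel's branch passes to Samuel's issue by representation.
Rose is the sole taker at this level and receives the full 1/4.
Lydia predeceased; the 1/4 allotted to Lydia's branch passes to Lydia's issue by representation.
The 1/4 is divided into 3 equal shares of 1/12 among Quentin, George, Winifred.
Quentin is living and takes 1/12.
George is living and takes 1/12.
Winifred predeceased; the 1/12 allotted to Winifred's branch passes to Winifred's issue by representation.
The 1/12 is divided into 4 equal shares of 1/48 among Albert, Prudence, Tessa, Kenneth.
Albert is living and takes 1/48.
Prudence is living and takes 1/48.
Tessa is living and takes 1/48.
Kenneth is living and takes 1/48.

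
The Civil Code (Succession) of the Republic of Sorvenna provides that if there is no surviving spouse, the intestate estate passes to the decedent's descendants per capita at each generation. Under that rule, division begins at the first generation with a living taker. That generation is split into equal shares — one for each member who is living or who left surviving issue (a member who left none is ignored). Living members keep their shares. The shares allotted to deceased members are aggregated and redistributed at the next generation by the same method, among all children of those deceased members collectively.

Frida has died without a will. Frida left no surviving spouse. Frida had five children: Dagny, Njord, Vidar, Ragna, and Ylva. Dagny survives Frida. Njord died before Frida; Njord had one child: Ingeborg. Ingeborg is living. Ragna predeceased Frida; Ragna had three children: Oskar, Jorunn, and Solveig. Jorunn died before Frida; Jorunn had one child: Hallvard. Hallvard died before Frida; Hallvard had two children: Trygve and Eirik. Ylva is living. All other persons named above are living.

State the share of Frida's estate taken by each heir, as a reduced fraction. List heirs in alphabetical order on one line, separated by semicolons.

There is no surviving spouse, so the entire estate passes to Frida's descendants per capita at each generation.
At generation 1 (Dagny, Njord, Vidar, Ragna, Ylva) there are 5 shares of (1)/5 = 1/5 each.
Living: Dagny, Vidar, and Ylva — each takes 1/5.
Deceased: Njord and Ragna. Their combined 2/5 is pooled and carried to generation 2.
At generation 2 (Ingeborg, Oskar, Jorunn, Solveig) there are 4 shares of (2/5)/4 = 1/10 each.
Living: Ingeborg, Oskar, and Solveig — each takes 1/10.
Deceased: Jorunn. That 1/10 share is carried to generation 3.
At generation 3 (Hallvard) there are 1 shares of (1/10)/1 = 1/10 each.
Deceased: Hallvard. That 1/10 share is carried to generation 4.
At generation 4 (Trygve, Eirik) there are 2 shares of (1/10)/2 = 1/20 each.
Living: Trygve and Eirik — each takes 1/20.

Dagny 1/5; Eirik 1/20; Ingeborg 1/10; Oskar 1/10; Solveig 1/10; Trygve 1/20; Vidar 1/5; Ylva 1/5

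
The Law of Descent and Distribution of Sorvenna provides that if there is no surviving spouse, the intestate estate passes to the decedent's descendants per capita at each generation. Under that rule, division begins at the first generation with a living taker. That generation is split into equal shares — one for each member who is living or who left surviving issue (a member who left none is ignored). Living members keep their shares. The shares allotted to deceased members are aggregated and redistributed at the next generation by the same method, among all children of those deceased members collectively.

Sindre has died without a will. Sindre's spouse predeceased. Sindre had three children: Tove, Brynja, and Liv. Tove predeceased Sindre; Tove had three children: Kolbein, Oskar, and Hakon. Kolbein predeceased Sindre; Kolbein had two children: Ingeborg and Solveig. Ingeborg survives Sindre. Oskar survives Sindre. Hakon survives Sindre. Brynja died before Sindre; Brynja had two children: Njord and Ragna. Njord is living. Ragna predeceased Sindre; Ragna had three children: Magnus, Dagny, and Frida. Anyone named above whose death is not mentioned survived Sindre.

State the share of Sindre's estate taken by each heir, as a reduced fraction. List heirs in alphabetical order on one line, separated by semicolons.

Dagny 4/75; Frida 4/75; Hakon 2/15; Ingeborg 4/75; Liv 1/3; Magnus 4/75; Njord 2/15; Oskar 2/15; Solveig 4/75

There is no surviving spouse, so the entire estate passes to Sindre's descendants per capita at each generation.
At generation 1 (Tove, Brynja, Liv) there are 3 shares of (1)/3 = 1/3 each.
Living: Liv — each takes 1/3.
Deceased: Tove and Brynja. Their combined 2/3 is pooled and carried to generation 2.
At generation 2 (Kolbein, Oskar, Hakon, Njord, Ragna) there are 5 shares of (2/3)/5 = 2/15 each.
Living: Oskar, Hakon, and Njord — each takes 2/15.
Deceased: Kolbein and Ragna. Their combined 4/15 is pooled and carried to generation 3.
At generation 3 (Ingeborg, Solveig, Magnus, Dagny, Frida) there are 5 shares of (4/15)/5 = 4/75 each.
Living: Ingeborg, Solveig, Magnus, Dagny, and Frida — each takes 4/75.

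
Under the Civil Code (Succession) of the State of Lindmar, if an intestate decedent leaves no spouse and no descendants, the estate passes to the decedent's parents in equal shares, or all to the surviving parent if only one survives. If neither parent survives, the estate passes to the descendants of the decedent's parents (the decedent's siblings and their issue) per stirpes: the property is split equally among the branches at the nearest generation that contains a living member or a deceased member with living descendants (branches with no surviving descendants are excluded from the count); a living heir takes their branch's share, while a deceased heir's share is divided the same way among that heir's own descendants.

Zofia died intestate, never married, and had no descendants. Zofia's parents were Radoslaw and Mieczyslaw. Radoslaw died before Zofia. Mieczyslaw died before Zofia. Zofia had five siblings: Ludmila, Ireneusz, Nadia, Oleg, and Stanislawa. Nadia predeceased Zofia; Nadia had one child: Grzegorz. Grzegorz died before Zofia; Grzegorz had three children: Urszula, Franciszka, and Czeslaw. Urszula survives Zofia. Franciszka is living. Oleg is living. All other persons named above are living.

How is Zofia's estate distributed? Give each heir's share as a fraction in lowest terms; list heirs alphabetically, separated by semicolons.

Czeslaw 1/15; Franciszka 1/15; Ireneusz 1/5; Ludmila 1/5; Oleg 1/5; Stanislawa 1/5; Urszula 1/15

Neither parent survives and there are no descendants, so the estate passes to Zofia's siblings and their issue per stirpes.
The estate is divided into 5 equal shares of 1/5 among Ludmila, Ireneusz, Nadia, Oleg, Stanislawa.
Ludmila is living and takes 1/5.
Ireneusz is living and takes 1/5.
Nadia predeceased; the 1/5 allotted to Nadia's branch passes to Nadia's issue by representation.
Grzegorz's line is the sole branch at this level, so the full 1/5 passes to Grzegorz's issue by representation.
The 1/5 is divided into 3 equal shares of 1/15 among Urszula, Franciszka, Czeslaw.
Urszula is living and takes 1/15.
Franciszka is living and takes 1/15.
Czeslaw is living and takes 1/15.
Oleg is living and takes 1/5.
Stanislawa is living and takes 1/5.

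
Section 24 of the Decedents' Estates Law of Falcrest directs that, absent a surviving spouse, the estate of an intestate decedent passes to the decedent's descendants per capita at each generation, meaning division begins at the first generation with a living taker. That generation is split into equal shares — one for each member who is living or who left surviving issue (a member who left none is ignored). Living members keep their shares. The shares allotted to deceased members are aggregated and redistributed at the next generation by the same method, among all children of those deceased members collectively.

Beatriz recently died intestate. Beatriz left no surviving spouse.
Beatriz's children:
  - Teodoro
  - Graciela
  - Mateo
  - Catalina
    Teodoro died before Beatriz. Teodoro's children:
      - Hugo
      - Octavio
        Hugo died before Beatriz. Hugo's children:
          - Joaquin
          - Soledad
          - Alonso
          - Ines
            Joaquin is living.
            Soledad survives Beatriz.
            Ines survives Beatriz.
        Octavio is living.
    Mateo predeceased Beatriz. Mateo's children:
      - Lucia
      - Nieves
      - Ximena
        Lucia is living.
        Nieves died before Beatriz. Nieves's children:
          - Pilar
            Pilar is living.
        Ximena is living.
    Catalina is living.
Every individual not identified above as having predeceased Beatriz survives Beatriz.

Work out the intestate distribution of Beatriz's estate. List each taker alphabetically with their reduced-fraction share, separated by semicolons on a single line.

There is no surviving spouse, so the entire estate passes to Beatriz's descendants per capita at each generation.
At generation 1 (Teodoro, Graciela, Mateo, Catalina) there are 4 shares of (1)/4 = 1/4 each.
Living: Graciela and Catalina — each takes 1/4.
Deceased: Teodoro and Mateo. Their combined 1/2 is pooled and carried to generation 2.
At generation 2 (Hugo, Octavio, Lucia, Nieves, Ximena) there are 5 shares of (1/2)/5 = 1/10 each.
Living: Octavio, Lucia, and Ximena — each takes 1/10.
Deceased: Hugo and Nieves. Their combined 1/5 is pooled and carried to generation 3.
At generation 3 (Joaquin, Soledad, Alonso, Ines, Pilar) there are 5 shares of (1/5)/5 = 1/25 each.
Living: Joaquin, Soledad, Alonso, Ines, and Pilar — each takes 1/25.

Alonso 1/25; Catalina 1/4; Graciela 1/4; Ines 1/25; Joaquin 1/25; Lucia 1/10; Octavio 1/10; Pilar 1/25; Soledad 1/25; Ximena 1/10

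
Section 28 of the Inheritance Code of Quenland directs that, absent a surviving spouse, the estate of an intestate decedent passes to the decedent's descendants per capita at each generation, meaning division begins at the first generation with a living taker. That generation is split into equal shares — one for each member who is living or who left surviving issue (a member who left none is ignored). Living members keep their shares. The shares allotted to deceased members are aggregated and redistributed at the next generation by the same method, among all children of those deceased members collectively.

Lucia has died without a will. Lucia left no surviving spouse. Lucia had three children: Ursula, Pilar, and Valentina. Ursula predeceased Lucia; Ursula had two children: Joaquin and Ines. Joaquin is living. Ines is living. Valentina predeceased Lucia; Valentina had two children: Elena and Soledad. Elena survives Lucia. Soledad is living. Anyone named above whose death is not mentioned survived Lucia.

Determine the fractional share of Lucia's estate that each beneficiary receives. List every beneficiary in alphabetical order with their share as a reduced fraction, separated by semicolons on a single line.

There is no surviving spouse, so the entire estate passes to Lucia's descendants per capita at each generation.
At generation 1 (Ursula, Pilar, Valentina) there are 3 shares of (1)/3 = 1/3 each.
Living: Pilar — each takes 1/3.
Deceased: Ursula and Valentina. Their combined 2/3 is pooled and carried to generation 2.
At generation 2 (Joaquin, Ines, Elena, Soledad) there are 4 shares of (2/3)/4 = 1/6 each.
Living: Joaquin, Ines, Elena, and Soledad — each takes 1/6.

Elena 1/6; Ines 1/6; Joaquin 1/6; Pilar 1/3; Soledad 1/6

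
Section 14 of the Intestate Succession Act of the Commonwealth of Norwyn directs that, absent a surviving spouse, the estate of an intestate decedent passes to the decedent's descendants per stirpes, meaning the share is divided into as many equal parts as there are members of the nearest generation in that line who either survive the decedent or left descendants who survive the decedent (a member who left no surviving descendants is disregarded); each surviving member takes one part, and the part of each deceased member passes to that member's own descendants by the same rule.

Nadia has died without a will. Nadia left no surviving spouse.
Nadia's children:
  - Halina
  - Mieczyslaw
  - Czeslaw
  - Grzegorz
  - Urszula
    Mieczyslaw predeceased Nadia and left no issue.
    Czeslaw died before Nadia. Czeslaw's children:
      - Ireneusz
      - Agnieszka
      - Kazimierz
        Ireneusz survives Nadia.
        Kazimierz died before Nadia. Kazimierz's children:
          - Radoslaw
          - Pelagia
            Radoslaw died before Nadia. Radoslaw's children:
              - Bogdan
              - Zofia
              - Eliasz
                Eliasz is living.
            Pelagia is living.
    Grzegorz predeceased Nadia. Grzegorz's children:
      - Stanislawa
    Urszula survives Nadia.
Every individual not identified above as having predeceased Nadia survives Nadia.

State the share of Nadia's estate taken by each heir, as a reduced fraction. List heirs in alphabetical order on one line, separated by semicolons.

Agnieszka 1/12; Bogdan 1/72; Eliasz 1/72; Halina 1/4; Ireneusz 1/12; Pelagia 1/24; Stanislawa 1/4; Urszula 1/4; Zofia 1/72

There is no surviving spouse, so the entire estate passes to Nadia's descendants per stirpes.
Mieczyslaw left no surviving issue, so that branch lapses and is disregarded.
The estate is divided into 4 equal shares of 1/4 among Halina, Czeslaw, Grzegorz, Urszula.
Halina is living and takes 1/4.
Czeslaw predeceased; the 1/4 allotted to Czeslaw's branch passes to Czeslaw's issue by representation.
The 1/4 is divided into 3 equal shares of 1/12 among Ireneusz, Agnieszka, Kazimierz.
Ireneusz is living and takes 1/12.
Agnieszka is living and takes 1/12.
Kazimierz predeceased; the 1/12 allotted to Kazimierz's branch passes to Kazimierz's issue by representation.
The 1/12 is divided into 2 equal shares of 1/24 among Radoslaw, Pelagia.
Radoslaw predeceased; the 1/24 allotted to Radoslaw's branch passes to Radoslaw's issue by representation.
The 1/24 is divided into 3 equal shares of 1/72 among Bogdan, Zofia, Eliasz.
Bogdan is living and takes 1/72.
Zofia is living and takes 1/72.
Eliasz is living and takes 1/72.
Pelagia is living and takes 1/24.
Grzegorz predeceased; the 1/4 allotted to Grzegorz's branch passes to Grzegorz's issue by representation.
Stanislawa is the sole taker at this level and receives the full 1/4.
Urszula is living and takes 1/4.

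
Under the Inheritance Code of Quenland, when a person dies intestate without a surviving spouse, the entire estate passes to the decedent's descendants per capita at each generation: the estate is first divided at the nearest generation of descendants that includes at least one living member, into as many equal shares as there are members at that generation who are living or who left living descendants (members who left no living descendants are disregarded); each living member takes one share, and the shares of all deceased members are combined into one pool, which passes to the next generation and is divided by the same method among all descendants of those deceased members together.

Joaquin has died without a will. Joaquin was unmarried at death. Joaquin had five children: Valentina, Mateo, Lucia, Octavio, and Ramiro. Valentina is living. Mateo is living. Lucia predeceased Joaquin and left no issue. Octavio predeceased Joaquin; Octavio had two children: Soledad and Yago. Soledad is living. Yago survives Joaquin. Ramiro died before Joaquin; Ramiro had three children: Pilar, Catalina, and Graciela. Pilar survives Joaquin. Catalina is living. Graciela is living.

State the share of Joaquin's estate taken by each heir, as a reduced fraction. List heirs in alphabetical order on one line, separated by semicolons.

Catalina 1/10; Graciela 1/10; Mateo 1/4; Pilar 1/10; Soledad 1/10; Valentina 1/4; Yago 1/10

There is no surviving spouse, so the entire estate passes to Joaquin's descendants per capita at each generation.
At generation 1 (Valentina, Mateo, Octavio, Ramiro) there are 4 shares of (1)/4 = 1/4 each.
Living: Valentina and Mateo — each takes 1/4.
Deceased: Octavio and Ramiro. Their combined 1/2 is pooled and carried to generation 2.
At generation 2 (Soledad, Yago, Pilar, Catalina, Graciela) there are 5 shares of (1/2)/5 = 1/10 each.
Living: Soledad, Yago, Pilar, Catalina, and Graciela — each takes 1/10.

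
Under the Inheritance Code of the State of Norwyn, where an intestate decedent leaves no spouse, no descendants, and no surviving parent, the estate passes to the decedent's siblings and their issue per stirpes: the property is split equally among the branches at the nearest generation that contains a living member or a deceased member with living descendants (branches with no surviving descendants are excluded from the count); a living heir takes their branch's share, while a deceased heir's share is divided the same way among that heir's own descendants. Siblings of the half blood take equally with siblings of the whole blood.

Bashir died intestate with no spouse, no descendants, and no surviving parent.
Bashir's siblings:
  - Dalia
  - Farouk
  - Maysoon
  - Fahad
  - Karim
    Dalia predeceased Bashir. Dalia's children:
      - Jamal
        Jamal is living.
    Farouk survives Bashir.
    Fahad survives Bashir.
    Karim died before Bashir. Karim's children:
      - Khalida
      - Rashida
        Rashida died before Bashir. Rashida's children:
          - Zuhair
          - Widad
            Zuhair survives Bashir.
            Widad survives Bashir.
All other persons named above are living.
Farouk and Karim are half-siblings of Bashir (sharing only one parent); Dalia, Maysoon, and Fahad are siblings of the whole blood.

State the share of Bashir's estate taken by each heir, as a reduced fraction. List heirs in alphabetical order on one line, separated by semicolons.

No spouse, descendants, or parent survives, so the estate passes to Bashir's siblings per stirpes.
Half-blood and whole-blood siblings take equally under the stated rule.
The estate is divided into 5 equal shares of 1/5 among Dalia, Farouk, Maysoon, Fahad, Karim.
Dalia predeceased; the 1/5 allotted to Dalia's branch passes to Dalia's issue by representation.
Jamal is the sole taker at this level and receives the full 1/5.
Farouk is living and takes 1/5.
Maysoon is living and takes 1/5.
Fahad is living and takes 1/5.
Karim predeceased; the 1/5 allotted to Karim's branch passes to Karim's issue by representation.
The 1/5 is divided into 2 equal shares of 1/10 among Khalida, Rashida.
Khalida is living and takes 1/10.
Rashida predeceased; the 1/10 allotted to Rashida's branch passes to Rashida's issue by representation.
The 1/10 is divided into 2 equal shares of 1/20 among Zuhair, Widad.
Zuhair is living and takes 1/20.
Widad is living and takes 1/20.

Fahad 1/5; Farouk 1/5; Jamal 1/5; Khalida 1/10; Maysoon 1/5; Widad 1/20; Zuhair 1/20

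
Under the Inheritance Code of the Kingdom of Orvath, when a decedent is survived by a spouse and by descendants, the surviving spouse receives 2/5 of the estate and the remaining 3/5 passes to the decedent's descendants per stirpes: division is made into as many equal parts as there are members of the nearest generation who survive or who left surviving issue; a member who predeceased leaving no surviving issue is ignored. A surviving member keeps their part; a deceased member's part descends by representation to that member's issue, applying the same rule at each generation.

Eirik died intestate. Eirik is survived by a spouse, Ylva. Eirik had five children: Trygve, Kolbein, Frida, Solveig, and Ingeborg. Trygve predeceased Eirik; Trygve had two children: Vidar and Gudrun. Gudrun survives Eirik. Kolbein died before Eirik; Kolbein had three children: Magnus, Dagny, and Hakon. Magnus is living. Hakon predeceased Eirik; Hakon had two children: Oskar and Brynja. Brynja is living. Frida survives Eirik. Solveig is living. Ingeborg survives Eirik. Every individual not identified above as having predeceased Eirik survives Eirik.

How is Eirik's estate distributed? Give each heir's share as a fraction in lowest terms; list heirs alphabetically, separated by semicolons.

Ylva, as surviving spouse, takes 2/5.
The remaining 3/5 passes to Eirik's descendants per stirpes.
The 3/5 is divided into 5 equal shares of 3/25 among Trygve, Kolbein, Frida, Solveig, Ingeborg.
Trygve predeceased; the 3/25 allotted to Trygve's branch passes to Trygve's issue by representation.
The 3/25 is divided into 2 equal shares of 3/50 among Vidar, Gudrun.
Vidar is living and takes 3/50.
Gudrun is living and takes 3/50.
Kolbein predeceased; the 3/25 allotted to Kolbein's branch passes to Kolbein's issue by representation.
The 3/25 is divided into 3 equal shares of 1/25 among Magnus, Dagny, Hakon.
Magnus is living and takes 1/25.
Dagny is living and takes 1/25.
Hakon predeceased; the 1/25 allotted to Hakon's branch passes to Hakon's issue by representation.
The 1/25 is divided into 2 equal shares of 1/50 among Oskar, Brynja.
Oskar is living and takes 1/50.
Brynja is living and takes 1/50.
Frida is living and takes 3/25.
Solveig is living and takes 3/25.
Ingeborg is living and takes 3/25.

Brynja 1/50; Dagny 1/25; Frida 3/25; Gudrun 3/50; Ingeborg 3/25; Magnus 1/25; Oskar 1/50; Solveig 3/25; Vidar 3/50; Ylva 2/5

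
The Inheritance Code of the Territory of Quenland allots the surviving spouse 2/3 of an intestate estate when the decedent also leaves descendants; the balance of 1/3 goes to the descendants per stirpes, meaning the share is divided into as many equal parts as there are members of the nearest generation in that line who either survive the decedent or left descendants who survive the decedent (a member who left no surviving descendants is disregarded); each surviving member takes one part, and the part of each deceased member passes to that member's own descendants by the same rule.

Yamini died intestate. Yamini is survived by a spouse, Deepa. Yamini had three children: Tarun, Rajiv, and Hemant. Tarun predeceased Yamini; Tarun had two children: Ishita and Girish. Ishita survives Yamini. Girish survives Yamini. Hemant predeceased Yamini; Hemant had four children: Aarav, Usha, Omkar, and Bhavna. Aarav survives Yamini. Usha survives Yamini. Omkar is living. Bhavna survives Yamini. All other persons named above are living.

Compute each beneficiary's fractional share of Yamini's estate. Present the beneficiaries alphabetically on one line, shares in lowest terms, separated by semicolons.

Aarav 1/36; Bhavna 1/36; Deepa 2/3; Girish 1/18; Ishita 1/18; Omkar 1/36; Rajiv 1/9; Usha 1/36

Deepa, as surviving spouse, takes 2/3.
The remaining 1/3 passes to Yamini's descendants per stirpes.
The 1/3 is divided into 3 equal shares of 1/9 among Tarun, Rajiv, Hemant.
Tarun predeceased; the 1/9 allotted to Tarun's branch passes to Tarun's issue by representation.
The 1/9 is divided into 2 equal shares of 1/18 among Ishita, Girish.
Ishita is living and takes 1/18.
Girish is living and takes 1/18.
Rajiv is living and takes 1/9.
Hemant predeceased; the 1/9 allotted to Hemant's branch passes to Hemant's issue by representation.
The 1/9 is divided into 4 equal shares of 1/36 among Aarav, Usha, Omkar, Bhavna.
Aarav is living and takes 1/36.
Usha is living and takes 1/36.
Omkar is living and takes 1/36.
Bhavna is living and takes 1/36.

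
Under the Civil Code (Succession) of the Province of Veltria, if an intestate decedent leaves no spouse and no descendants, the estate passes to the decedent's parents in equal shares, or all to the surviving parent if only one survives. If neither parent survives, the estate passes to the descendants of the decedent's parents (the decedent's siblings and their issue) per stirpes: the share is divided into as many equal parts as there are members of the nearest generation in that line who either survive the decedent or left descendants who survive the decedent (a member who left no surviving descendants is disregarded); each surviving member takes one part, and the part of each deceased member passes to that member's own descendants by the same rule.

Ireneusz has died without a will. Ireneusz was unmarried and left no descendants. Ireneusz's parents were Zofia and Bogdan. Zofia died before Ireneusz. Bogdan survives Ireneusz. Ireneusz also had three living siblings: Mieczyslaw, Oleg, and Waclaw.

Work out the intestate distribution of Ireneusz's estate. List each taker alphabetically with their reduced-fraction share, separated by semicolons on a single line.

Bogdan 1

Only one parent, Bogdan, survives, so Bogdan takes the entire estate. The siblings take nothing because a surviving parent has priority.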